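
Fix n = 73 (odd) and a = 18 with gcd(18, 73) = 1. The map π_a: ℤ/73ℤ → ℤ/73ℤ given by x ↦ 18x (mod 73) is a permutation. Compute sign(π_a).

+1

Orbit of 71 under x↦18x: [71, 37, 9, 16, 69, 1, 18]… (length divides ord_73(18)).
The orbit structure of x ↦ 18x mod 73: 5 orbits of sizes [18, 18, 18, 18, 1].
73 − 5 = 68 transpositions; sign(π) = (−1)^68 = +1.
Check: (18/73) = +1 by Zolotarev.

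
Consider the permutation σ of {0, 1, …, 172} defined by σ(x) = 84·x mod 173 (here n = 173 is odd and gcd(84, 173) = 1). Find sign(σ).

+1

Start at x=57: 57 → 117 → 140 → 169 → 10 → 148 → 149 → … (one orbit).
Cycle type of π: 43×4 + 1; total 5 cycles.
Σ(ℓ_i−1) = 173−5 = 168; sign = (−1)^168 = +1.
Via Zolotarev, sign(π_{84}) = (84|173) = +1.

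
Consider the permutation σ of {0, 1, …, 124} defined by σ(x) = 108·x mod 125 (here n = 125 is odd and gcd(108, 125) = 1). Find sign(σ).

Trace 111: π^k(111) = [111, 113, 79, 32, 81, 123, 34] for k=0..6.
Cycle lengths of π_108 on ℤ/125ℤ: [100, 20, 4, 1]; 4 cycles in total.
With 4 cycles on 125 points, sign = (−1)^{125−4} = -1.

-1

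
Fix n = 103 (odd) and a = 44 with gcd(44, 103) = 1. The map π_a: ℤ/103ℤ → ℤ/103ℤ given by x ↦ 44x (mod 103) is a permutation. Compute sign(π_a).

Orbit of 50 under x↦44x: [50, 37, 83, 47, 8, 43, 38]… (length divides ord_103(44)).
Cycle type of π: 102 + 1; total 2 cycles.
103 − 2 = 101 transpositions; sign(π) = (−1)^101 = -1.
Zolotarev: (44|103) = -1, matching the cycle-count sign.

-1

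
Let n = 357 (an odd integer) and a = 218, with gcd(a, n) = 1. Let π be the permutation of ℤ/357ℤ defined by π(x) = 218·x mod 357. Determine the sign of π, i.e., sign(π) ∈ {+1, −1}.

Trace 106: π^k(106) = [106, 260, 274, 113, 1, 218, 43] for k=0..6.
Cycle type of π: 16×21 + 2×7 + 1×7; total 35 cycles.
357 − 35 = 322 transpositions; sign(π) = (−1)^322 = +1.

+1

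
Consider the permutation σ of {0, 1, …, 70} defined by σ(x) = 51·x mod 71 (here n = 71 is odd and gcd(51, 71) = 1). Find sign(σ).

-1

Start at x=34: 34 → 30 → 39 → 1 → 51 → 45 → 23 → … (one orbit).
π_51 has 6 disjoint cycles with lengths [14, 14, 14, 14, 14, 1] on {0,…,70}.
6 cycles on 71: each ℓ→(−1)^(ℓ−1), product (−1)^65 = -1.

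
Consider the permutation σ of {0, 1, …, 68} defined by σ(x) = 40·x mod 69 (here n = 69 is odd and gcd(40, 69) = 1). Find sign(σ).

-1

Orbit of 22 under x↦40x: [22, 52, 10, 55, 61, 25, 34]… (length divides ord_69(40)).
The orbit structure of x ↦ 40x mod 69: 6 orbits of sizes [22, 22, 22, 1, 1, 1].
Σ(ℓ_i−1) = 69−6 = 63; sign = (−1)^63 = -1.
The Jacobi symbol (40|69) = -1 (Zolotarev) agrees.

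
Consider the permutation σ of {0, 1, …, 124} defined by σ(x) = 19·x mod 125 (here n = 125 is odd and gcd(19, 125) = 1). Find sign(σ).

Start at x=86: 86 → 9 → 46 → 124 → 106 → 14 → 16 → … (one orbit).
Cycle type of π: 50×2 + 10×2 + 2×2 + 1; total 7 cycles.
sign(π) = (−1)^{n − #cycles} = (−1)^{125−7} = (−1)^118 = +1.
Zolotarev: (19|125) = +1, matching the cycle-count sign.

+1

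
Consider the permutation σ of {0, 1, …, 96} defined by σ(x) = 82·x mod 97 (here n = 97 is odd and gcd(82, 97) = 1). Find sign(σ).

-1

Trace 95: π^k(95) = [95, 30, 35, 57, 18, 21, 73] for k=0..6.
The orbit structure of x ↦ 82x mod 97: 2 orbits of sizes [96, 1].
Σ(ℓ_i−1) = 97−2 = 95; sign = (−1)^95 = -1.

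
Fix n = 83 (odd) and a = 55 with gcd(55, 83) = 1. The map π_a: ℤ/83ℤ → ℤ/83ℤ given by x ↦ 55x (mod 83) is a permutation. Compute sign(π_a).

Orbit of 77 under x↦55x: [77, 2, 27, 74, 3, 82, 28]… (length divides ord_83(55)).
Cycle lengths of π_55 on ℤ/83ℤ: [82, 1]; 2 cycles in total.
2 cycles on 83: each ℓ→(−1)^(ℓ−1), product (−1)^81 = -1.

-1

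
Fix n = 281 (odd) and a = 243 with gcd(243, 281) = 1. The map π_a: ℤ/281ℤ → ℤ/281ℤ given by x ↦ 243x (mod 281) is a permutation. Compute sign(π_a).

Start at x=157: 157 → 216 → 222 → 275 → 228 → 47 → 181 → … (one orbit).
Cycle type of π: 56×5 + 1; total 6 cycles.
With 6 cycles on 281 points, sign = (−1)^{281−6} = -1.

-1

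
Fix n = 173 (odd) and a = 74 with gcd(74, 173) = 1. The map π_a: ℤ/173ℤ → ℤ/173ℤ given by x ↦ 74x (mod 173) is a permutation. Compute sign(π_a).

-1

Orbit of 8 under x↦74x: [8, 73, 39, 118, 82, 13, 97]… (length divides ord_173(74)).
π_74 has 2 disjoint cycles with lengths [172, 1] on {0,…,172}.
Σ(ℓ_i−1) = 173−2 = 171; sign = (−1)^171 = -1.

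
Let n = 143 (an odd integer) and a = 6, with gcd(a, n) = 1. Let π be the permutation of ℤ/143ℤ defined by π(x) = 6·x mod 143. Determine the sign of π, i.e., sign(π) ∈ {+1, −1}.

Start at x=128: 128 → 53 → 32 → 49 → 8 → 48 → 2 → … (one orbit).
5 cycles of lengths [60, 60, 12, 10, 1].
With 5 cycles on 143 points, sign = (−1)^{143−5} = +1.

+1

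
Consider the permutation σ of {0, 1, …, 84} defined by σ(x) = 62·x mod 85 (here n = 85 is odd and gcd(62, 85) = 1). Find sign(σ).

Start at x=63: 63 → 81 → 7 → 9 → 48 → 1 → 62 → … (one orbit).
Cycle type of π: 16×5 + 4 + 1; total 7 cycles.
n − c = 85 − 7 = 78; sign = (−1)^78 = +1.
Via Zolotarev, sign(π_{62}) = (62|85) = +1.

+1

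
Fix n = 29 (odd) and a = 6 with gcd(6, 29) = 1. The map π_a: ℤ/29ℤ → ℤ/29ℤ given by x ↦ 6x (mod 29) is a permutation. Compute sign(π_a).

+1

Orbit of 4 under x↦6x: [4, 24, 28, 23, 22, 16, 9]… (length divides ord_29(6)).
Decompose π into cycles: lengths [14, 14, 1] (3 cycles, including the fixed point 0).
sign(π) = (−1)^{n − #cycles} = (−1)^{29−3} = (−1)^26 = +1.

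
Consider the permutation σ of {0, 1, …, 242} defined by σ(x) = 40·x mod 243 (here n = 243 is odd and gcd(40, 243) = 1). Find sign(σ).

+1

Orbit of 163 under x↦40x: [163, 202, 61, 10, 157, 205, 181]… (length divides ord_243(40)).
11 cycles of lengths [81, 81, 27, 27, 9, 9, 3, 3, 1, 1, 1].
n − c = 243 − 11 = 232; sign = (−1)^232 = +1.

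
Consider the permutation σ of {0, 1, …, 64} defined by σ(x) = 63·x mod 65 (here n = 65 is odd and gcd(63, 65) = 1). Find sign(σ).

Trace 4: π^k(4) = [4, 57, 16, 33, 64, 2, 61] for k=0..6.
Cycle lengths of π_63 on ℤ/65ℤ: [12, 12, 12, 12, 12, 4, 1]; 7 cycles in total.
With 7 cycles on 65 points, sign = (−1)^{65−7} = +1.
Zolotarev: (63|65) = +1, matching the cycle-count sign.

+1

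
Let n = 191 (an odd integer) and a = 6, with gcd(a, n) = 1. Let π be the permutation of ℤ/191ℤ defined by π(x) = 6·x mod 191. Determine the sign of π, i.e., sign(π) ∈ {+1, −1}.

Orbit of 5 under x↦6x: [5, 30, 180, 125, 177, 107, 69]… (length divides ord_191(6)).
The orbit structure of x ↦ 6x mod 191: 11 orbits of sizes [19, 19, 19, 19, 19, 19, 19, 19, 19, 19, 1].
11 cycles on 191: each ℓ→(−1)^(ℓ−1), product (−1)^180 = +1.
(6|191)_J = +1 (Zolotarev's lemma cross-check).

+1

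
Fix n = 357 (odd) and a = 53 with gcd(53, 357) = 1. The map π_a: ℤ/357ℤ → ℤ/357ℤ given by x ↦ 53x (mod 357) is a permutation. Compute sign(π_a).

-1

Start at x=281: 281 → 256 → 2 → 106 → 263 → 16 → 134 → … (one orbit).
The orbit structure of x ↦ 53x mod 357: 24 orbits of sizes [24, 24, 24, 24, 24, 24, 24, 24, 24, 24, 24, 24, 8, 8, 8, 8, 8, 8, 6, 6, 3, 3, 2, 1].
n − c = 357 − 24 = 333; sign = (−1)^333 = -1.
Zolotarev: (53|357) = -1, matching the cycle-count sign.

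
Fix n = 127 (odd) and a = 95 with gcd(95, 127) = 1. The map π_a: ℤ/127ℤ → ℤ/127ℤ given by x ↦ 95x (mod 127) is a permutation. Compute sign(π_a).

-1

Orbit of 16 under x↦95x: [16, 123, 1, 95, 8, 125, 64]… (length divides ord_127(95)).
Decompose π into cycles: lengths [14, 14, 14, 14, 14, 14, 14, 14, 14, 1] (10 cycles, including the fixed point 0).
n − c = 127 − 10 = 117; sign = (−1)^117 = -1.
Zolotarev: (95|127) = -1, matching the cycle-count sign.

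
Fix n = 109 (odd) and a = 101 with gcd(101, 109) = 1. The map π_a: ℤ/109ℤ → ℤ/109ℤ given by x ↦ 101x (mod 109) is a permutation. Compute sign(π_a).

Start at x=33: 33 → 63 → 41 → 108 → 8 → 45 → 76 → … (one orbit).
The orbit structure of x ↦ 101x mod 109: 10 orbits of sizes [12, 12, 12, 12, 12, 12, 12, 12, 12, 1].
10 cycles on 109: each ℓ→(−1)^(ℓ−1), product (−1)^99 = -1.
The Jacobi symbol (101|109) = -1 (Zolotarev) agrees.

-1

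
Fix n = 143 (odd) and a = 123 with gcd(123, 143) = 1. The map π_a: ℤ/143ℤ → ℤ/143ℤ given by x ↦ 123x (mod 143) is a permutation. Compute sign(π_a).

+1

Start at x=54: 54 → 64 → 7 → 3 → 83 → 56 → 24 → … (one orbit).
Decompose π into cycles: lengths [60, 60, 12, 10, 1] (5 cycles, including the fixed point 0).
With 5 cycles on 143 points, sign = (−1)^{143−5} = +1.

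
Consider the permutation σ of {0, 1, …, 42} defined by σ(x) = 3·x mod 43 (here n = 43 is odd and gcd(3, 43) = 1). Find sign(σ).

-1

Orbit of 16 under x↦3x: [16, 5, 15, 2, 6, 18, 11]… (length divides ord_43(3)).
π_3 has 2 disjoint cycles with lengths [42, 1] on {0,…,42}.
43 − 2 = 41 transpositions; sign(π) = (−1)^41 = -1.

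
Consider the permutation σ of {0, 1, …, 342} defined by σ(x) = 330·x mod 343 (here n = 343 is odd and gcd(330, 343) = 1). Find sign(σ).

Trace 162: π^k(162) = [162, 295, 281, 120, 155, 43, 127] for k=0..6.
π_330 has 19 disjoint cycles with lengths [49, 49, 49, 49, 49, 49, 7, 7, 7, 7, 7, 7, 1, 1, 1, 1, 1, 1, 1] on {0,…,342}.
sign(π) = (−1)^{n − #cycles} = (−1)^{343−19} = (−1)^324 = +1.
(330|343)_J = +1 (Zolotarev's lemma cross-check).

+1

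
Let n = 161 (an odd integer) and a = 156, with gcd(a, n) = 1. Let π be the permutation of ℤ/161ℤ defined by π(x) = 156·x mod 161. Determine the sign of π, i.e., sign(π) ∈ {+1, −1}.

+1

Start at x=36: 36 → 142 → 95 → 8 → 121 → 39 → 127 → … (one orbit).
9 cycles of lengths [33, 33, 33, 33, 11, 11, 3, 3, 1].
161 − 9 = 152 transpositions; sign(π) = (−1)^152 = +1.
Via Zolotarev, sign(π_{156}) = (156|161) = +1.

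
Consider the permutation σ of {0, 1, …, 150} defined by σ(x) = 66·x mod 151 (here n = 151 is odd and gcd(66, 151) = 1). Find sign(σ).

Orbit of 38 under x↦66x: [38, 92, 32, 149, 19, 46, 16]… (length divides ord_151(66)).
Cycle type of π: 30×5 + 1; total 6 cycles.
6 cycles on 151: each ℓ→(−1)^(ℓ−1), product (−1)^145 = -1.

-1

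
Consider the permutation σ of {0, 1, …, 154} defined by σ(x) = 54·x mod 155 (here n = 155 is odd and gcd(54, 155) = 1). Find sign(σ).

-1

Start at x=89: 89 → 1 → 54 → 126 → 139 → 66 → 154 → … (one orbit).
Cycle lengths of π_54 on ℤ/155ℤ: [10, 10, 10, 10, 10, 10, 10, 10, 10, 10, 10, 10, 10, 10, 10, 2, 2, 1]; 18 cycles in total.
sign(π) = (−1)^{n − #cycles} = (−1)^{155−18} = (−1)^137 = -1.
(54|155)_J = -1 (Zolotarev's lemma cross-check).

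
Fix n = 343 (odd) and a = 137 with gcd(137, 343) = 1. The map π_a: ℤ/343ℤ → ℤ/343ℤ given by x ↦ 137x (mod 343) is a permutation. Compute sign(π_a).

Start at x=30: 30 → 337 → 207 → 233 → 22 → 270 → 289 → … (one orbit).
The orbit structure of x ↦ 137x mod 343: 7 orbits of sizes [147, 147, 21, 21, 3, 3, 1].
Σ(ℓ_i−1) = 343−7 = 336; sign = (−1)^336 = +1.
Check: (137/343) = +1 by Zolotarev.

+1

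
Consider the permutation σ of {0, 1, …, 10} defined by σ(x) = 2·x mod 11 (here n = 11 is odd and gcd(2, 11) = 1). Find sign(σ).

Start at x=2: 2 → 4 → 8 → 5 → 10 → 9 → 7 → … (one orbit).
Cycle type of π: 10 + 1; total 2 cycles.
Σ(ℓ_i−1) = 11−2 = 9; sign = (−1)^9 = -1.

-1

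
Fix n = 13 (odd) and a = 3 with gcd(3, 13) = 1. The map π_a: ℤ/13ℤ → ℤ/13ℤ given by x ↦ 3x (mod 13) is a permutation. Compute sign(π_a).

+1

Orbit of 1 under x↦3x: [1, 3, 9]… (length divides ord_13(3)).
π_3 has 5 disjoint cycles with lengths [3, 3, 3, 3, 1] on {0,…,12}.
n − c = 13 − 5 = 8; sign = (−1)^8 = +1.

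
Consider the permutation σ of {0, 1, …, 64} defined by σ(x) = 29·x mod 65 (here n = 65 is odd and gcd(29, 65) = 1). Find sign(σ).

+1

Start at x=16: 16 → 9 → 1 → 29 → 61 → 14 → 16 (one orbit).
15 cycles of lengths [6, 6, 6, 6, 6, 6, 6, 6, 3, 3, 3, 3, 2, 2, 1].
Σ(ℓ_i−1) = 65−15 = 50; sign = (−1)^50 = +1.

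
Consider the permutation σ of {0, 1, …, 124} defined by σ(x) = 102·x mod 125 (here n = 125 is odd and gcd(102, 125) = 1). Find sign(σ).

Trace 22: π^k(22) = [22, 119, 13, 76, 2, 79, 58] for k=0..6.
π_102 has 4 disjoint cycles with lengths [100, 20, 4, 1] on {0,…,124}.
Σ(ℓ_i−1) = 125−4 = 121; sign = (−1)^121 = -1.
(102|125)_J = -1 (Zolotarev's lemma cross-check).

-1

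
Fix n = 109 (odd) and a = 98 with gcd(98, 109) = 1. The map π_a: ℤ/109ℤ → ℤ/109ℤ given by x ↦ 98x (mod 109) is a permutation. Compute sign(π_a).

-1

Orbit of 43 under x↦98x: [43, 72, 80, 101, 88, 13, 75]… (length divides ord_109(98)).
π_98 has 2 disjoint cycles with lengths [108, 1] on {0,…,108}.
2 cycles on 109: each ℓ→(−1)^(ℓ−1), product (−1)^107 = -1.
The Jacobi symbol (98|109) = -1 (Zolotarev) agrees.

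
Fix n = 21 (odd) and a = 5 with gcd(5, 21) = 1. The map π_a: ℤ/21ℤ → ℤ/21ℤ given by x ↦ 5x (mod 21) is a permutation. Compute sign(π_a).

Trace 1: π^k(1) = [1, 5, 4, 20, 16, 17] for k=0..5.
Cycle type of π: 6×3 + 2 + 1; total 5 cycles.
21 − 5 = 16 transpositions; sign(π) = (−1)^16 = +1.
Via Zolotarev, sign(π_{5}) = (5|21) = +1.

+1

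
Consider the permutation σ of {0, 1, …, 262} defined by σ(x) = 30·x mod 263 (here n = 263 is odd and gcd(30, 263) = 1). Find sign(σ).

Orbit of 13 under x↦30x: [13, 127, 128, 158, 6, 180, 140]… (length divides ord_263(30)).
Cycle lengths of π_30 on ℤ/263ℤ: [262, 1]; 2 cycles in total.
sign(π) = (−1)^{n − #cycles} = (−1)^{263−2} = (−1)^261 = -1.
Via Zolotarev, sign(π_{30}) = (30|263) = -1.

-1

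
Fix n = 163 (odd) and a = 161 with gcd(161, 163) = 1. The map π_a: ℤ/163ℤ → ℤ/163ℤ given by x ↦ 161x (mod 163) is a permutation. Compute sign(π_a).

Start at x=16: 16 → 131 → 64 → 35 → 93 → 140 → 46 → … (one orbit).
Cycle type of π: 81×2 + 1; total 3 cycles.
With 3 cycles on 163 points, sign = (−1)^{163−3} = +1.
Via Zolotarev, sign(π_{161}) = (161|163) = +1.

+1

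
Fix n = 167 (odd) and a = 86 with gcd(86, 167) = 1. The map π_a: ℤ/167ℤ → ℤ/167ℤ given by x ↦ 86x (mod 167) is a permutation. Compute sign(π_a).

-1

Trace 135: π^k(135) = [135, 87, 134, 1, 86, 48, 120] for k=0..6.
π_86 has 2 disjoint cycles with lengths [166, 1] on {0,…,166}.
2 cycles on 167: each ℓ→(−1)^(ℓ−1), product (−1)^165 = -1.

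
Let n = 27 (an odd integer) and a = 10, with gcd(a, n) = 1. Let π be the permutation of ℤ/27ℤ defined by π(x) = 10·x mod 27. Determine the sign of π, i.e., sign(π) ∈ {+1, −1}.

+1

Orbit of 1 under x↦10x: [1, 10, 19]… (length divides ord_27(10)).
Cycle lengths of π_10 on ℤ/27ℤ: [3, 3, 3, 3, 3, 3, 1, 1, 1, 1, 1, 1, 1, 1, 1]; 15 cycles in total.
27 − 15 = 12 transpositions; sign(π) = (−1)^12 = +1.
Zolotarev: (10|27) = +1, matching the cycle-count sign.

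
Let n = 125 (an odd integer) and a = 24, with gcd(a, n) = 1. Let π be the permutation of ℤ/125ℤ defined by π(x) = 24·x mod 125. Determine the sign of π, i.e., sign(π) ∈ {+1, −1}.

Trace 124: π^k(124) = [124, 101, 49, 51, 99, 1, 24] for k=0..6.
Decompose π into cycles: lengths [10, 10, 10, 10, 10, 10, 10, 10, 10, 10, 2, 2, 2, 2, 2, 2, 2, 2, 2, 2, 2, 2, 1] (23 cycles, including the fixed point 0).
sign(π) = (−1)^{n − #cycles} = (−1)^{125−23} = (−1)^102 = +1.
The Jacobi symbol (24|125) = +1 (Zolotarev) agrees.

+1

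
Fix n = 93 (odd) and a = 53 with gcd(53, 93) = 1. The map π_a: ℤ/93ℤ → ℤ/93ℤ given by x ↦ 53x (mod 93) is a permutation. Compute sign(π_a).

+1

Trace 64: π^k(64) = [64, 44, 7, 92, 40, 74, 16] for k=0..6.
The orbit structure of x ↦ 53x mod 93: 5 orbits of sizes [30, 30, 30, 2, 1].
5 cycles on 93: each ℓ→(−1)^(ℓ−1), product (−1)^88 = +1.
Check: (53/93) = +1 by Zolotarev.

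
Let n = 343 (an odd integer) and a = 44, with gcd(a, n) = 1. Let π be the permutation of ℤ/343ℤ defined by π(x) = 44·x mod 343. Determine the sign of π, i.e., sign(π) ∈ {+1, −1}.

Start at x=316: 316 → 184 → 207 → 190 → 128 → 144 → 162 → … (one orbit).
7 cycles of lengths [147, 147, 21, 21, 3, 3, 1].
n − c = 343 − 7 = 336; sign = (−1)^336 = +1.
Zolotarev: (44|343) = +1, matching the cycle-count sign.

+1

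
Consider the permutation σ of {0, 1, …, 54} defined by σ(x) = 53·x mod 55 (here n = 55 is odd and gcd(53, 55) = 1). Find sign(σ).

Trace 31: π^k(31) = [31, 48, 14, 27, 1, 53, 4] for k=0..6.
Cycle type of π: 20×2 + 5×2 + 4 + 1; total 6 cycles.
sign(π) = (−1)^{n − #cycles} = (−1)^{55−6} = (−1)^49 = -1.

-1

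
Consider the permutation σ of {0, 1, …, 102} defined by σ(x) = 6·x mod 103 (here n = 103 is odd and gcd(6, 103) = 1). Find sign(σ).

-1

Orbit of 62 under x↦6x: [62, 63, 69, 2, 12, 72, 20]… (length divides ord_103(6)).
π_6 has 2 disjoint cycles with lengths [102, 1] on {0,…,102}.
Σ(ℓ_i−1) = 103−2 = 101; sign = (−1)^101 = -1.
Via Zolotarev, sign(π_{6}) = (6|103) = -1.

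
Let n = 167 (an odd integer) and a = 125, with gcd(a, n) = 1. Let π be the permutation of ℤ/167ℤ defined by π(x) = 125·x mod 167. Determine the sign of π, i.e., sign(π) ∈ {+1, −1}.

-1

Orbit of 53 under x↦125x: [53, 112, 139, 7, 40, 157, 86]… (length divides ord_167(125)).
π_125 has 2 disjoint cycles with lengths [166, 1] on {0,…,166}.
sign(π) = (−1)^{n − #cycles} = (−1)^{167−2} = (−1)^165 = -1.
(125|167)_J = -1 (Zolotarev's lemma cross-check).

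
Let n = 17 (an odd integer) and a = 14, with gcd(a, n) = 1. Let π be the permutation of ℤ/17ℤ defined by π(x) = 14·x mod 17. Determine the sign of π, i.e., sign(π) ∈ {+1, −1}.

-1

Trace 13: π^k(13) = [13, 12, 15, 6, 16, 3, 8] for k=0..6.
π_14 has 2 disjoint cycles with lengths [16, 1] on {0,…,16}.
Σ(ℓ_i−1) = 17−2 = 15; sign = (−1)^15 = -1.
The Jacobi symbol (14|17) = -1 (Zolotarev) agrees.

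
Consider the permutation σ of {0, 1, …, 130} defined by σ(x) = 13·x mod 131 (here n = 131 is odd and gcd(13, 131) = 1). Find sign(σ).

+1

Start at x=13: 13 → 38 → 101 → 3 → 39 → 114 → 41 → … (one orbit).
π_13 has 3 disjoint cycles with lengths [65, 65, 1] on {0,…,130}.
131 − 3 = 128 transpositions; sign(π) = (−1)^128 = +1.
(13|131)_J = +1 (Zolotarev's lemma cross-check).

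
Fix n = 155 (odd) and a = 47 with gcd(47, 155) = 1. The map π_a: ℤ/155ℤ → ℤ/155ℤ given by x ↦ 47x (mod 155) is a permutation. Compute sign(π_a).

Trace 63: π^k(63) = [63, 16, 132, 4, 33, 1, 47] for k=0..6.
Cycle lengths of π_47 on ℤ/155ℤ: [20, 20, 20, 20, 20, 20, 5, 5, 5, 5, 5, 5, 4, 1]; 14 cycles in total.
n − c = 155 − 14 = 141; sign = (−1)^141 = -1.
Via Zolotarev, sign(π_{47}) = (47|155) = -1.

-1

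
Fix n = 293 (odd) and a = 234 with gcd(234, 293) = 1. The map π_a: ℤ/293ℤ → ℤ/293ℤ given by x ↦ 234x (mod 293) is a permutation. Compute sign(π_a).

+1

Trace 198: π^k(198) = [198, 38, 102, 135, 239, 256, 132] for k=0..6.
Cycle type of π: 146×2 + 1; total 3 cycles.
3 cycles on 293: each ℓ→(−1)^(ℓ−1), product (−1)^290 = +1.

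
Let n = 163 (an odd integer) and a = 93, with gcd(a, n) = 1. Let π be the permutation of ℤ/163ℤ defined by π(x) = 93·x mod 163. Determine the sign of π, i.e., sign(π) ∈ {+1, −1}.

+1

Orbit of 9 under x↦93x: [9, 22, 90, 57, 85, 81, 35]… (length divides ord_163(93)).
Cycle lengths of π_93 on ℤ/163ℤ: [81, 81, 1]; 3 cycles in total.
3 cycles on 163: each ℓ→(−1)^(ℓ−1), product (−1)^160 = +1.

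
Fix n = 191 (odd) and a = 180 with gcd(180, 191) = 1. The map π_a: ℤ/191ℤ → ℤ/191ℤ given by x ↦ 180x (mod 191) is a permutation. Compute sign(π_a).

Orbit of 32 under x↦180x: [32, 30, 52, 1, 180, 121, 6]… (length divides ord_191(180)).
Decompose π into cycles: lengths [19, 19, 19, 19, 19, 19, 19, 19, 19, 19, 1] (11 cycles, including the fixed point 0).
With 11 cycles on 191 points, sign = (−1)^{191−11} = +1.

+1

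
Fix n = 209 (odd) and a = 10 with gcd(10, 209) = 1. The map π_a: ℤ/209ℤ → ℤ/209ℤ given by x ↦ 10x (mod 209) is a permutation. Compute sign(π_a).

+1

Orbit of 100 under x↦10x: [100, 164, 177, 98, 144, 186, 188]… (length divides ord_209(10)).
Decompose π into cycles: lengths [18, 18, 18, 18, 18, 18, 18, 18, 18, 18, 18, 2, 2, 2, 2, 2, 1] (17 cycles, including the fixed point 0).
With 17 cycles on 209 points, sign = (−1)^{209−17} = +1.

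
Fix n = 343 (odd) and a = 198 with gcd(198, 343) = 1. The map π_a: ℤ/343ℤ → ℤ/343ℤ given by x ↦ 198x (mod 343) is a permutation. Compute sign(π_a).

Trace 60: π^k(60) = [60, 218, 289, 284, 323, 156, 18] for k=0..6.
The orbit structure of x ↦ 198x mod 343: 7 orbits of sizes [147, 147, 21, 21, 3, 3, 1].
343 − 7 = 336 transpositions; sign(π) = (−1)^336 = +1.
Zolotarev: (198|343) = +1, matching the cycle-count sign.

+1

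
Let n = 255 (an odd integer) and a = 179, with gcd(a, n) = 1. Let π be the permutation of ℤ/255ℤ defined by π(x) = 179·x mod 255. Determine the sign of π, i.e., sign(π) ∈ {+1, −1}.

-1

Trace 16: π^k(16) = [16, 59, 106, 104, 1, 179, 166] for k=0..6.
The orbit structure of x ↦ 179x mod 255: 38 orbits of sizes [8, 8, 8, 8, 8, 8, 8, 8, 8, 8, 8, 8, 8, 8, 8, 8, 8, 8, 8, 8, 8, 8, 8, 8, 8, 8, 8, 8, 8, 8, 2, 2, 2, 2, 2, 2, 2, 1].
38 cycles on 255: each ℓ→(−1)^(ℓ−1), product (−1)^217 = -1.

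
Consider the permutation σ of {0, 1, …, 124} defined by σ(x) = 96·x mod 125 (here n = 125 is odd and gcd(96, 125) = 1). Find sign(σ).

+1

Start at x=86: 86 → 6 → 76 → 46 → 41 → 61 → 106 → … (one orbit).
The orbit structure of x ↦ 96x mod 125: 13 orbits of sizes [25, 25, 25, 25, 5, 5, 5, 5, 1, 1, 1, 1, 1].
n − c = 125 − 13 = 112; sign = (−1)^112 = +1.
Via Zolotarev, sign(π_{96}) = (96|125) = +1.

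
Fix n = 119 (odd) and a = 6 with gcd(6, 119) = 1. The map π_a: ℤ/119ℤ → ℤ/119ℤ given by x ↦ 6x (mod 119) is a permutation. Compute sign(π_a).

+1

Start at x=36: 36 → 97 → 106 → 41 → 8 → 48 → 50 → … (one orbit).
Decompose π into cycles: lengths [16, 16, 16, 16, 16, 16, 16, 2, 2, 2, 1] (11 cycles, including the fixed point 0).
sign(π) = (−1)^{n − #cycles} = (−1)^{119−11} = (−1)^108 = +1.
Via Zolotarev, sign(π_{6}) = (6|119) = +1.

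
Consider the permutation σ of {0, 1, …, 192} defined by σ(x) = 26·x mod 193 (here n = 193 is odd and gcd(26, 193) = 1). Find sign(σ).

-1

Start at x=83: 83 → 35 → 138 → 114 → 69 → 57 → 131 → … (one orbit).
The orbit structure of x ↦ 26x mod 193: 2 orbits of sizes [192, 1].
With 2 cycles on 193 points, sign = (−1)^{193−2} = -1.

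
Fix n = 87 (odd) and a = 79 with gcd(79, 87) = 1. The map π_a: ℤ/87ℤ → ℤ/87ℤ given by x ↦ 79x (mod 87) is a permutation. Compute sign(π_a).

-1

Start at x=22: 22 → 85 → 16 → 46 → 67 → 73 → 25 → … (one orbit).
Cycle lengths of π_79 on ℤ/87ℤ: [28, 28, 28, 1, 1, 1]; 6 cycles in total.
With 6 cycles on 87 points, sign = (−1)^{87−6} = -1.
Check: (79/87) = -1 by Zolotarev.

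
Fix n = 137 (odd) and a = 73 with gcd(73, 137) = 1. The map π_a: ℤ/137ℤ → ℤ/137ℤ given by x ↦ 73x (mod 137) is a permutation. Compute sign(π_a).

Orbit of 88 under x↦73x: [88, 122, 1, 73, 123, 74, 59]… (length divides ord_137(73)).
Cycle lengths of π_73 on ℤ/137ℤ: [17, 17, 17, 17, 17, 17, 17, 17, 1]; 9 cycles in total.
n − c = 137 − 9 = 128; sign = (−1)^128 = +1.
Check: (73/137) = +1 by Zolotarev.

+1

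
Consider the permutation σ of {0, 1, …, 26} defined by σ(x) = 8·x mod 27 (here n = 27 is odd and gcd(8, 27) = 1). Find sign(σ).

Start at x=10: 10 → 26 → 19 → 17 → 1 → 8 → 10 (one orbit).
Decompose π into cycles: lengths [6, 6, 6, 2, 2, 2, 2, 1] (8 cycles, including the fixed point 0).
27 − 8 = 19 transpositions; sign(π) = (−1)^19 = -1.

-1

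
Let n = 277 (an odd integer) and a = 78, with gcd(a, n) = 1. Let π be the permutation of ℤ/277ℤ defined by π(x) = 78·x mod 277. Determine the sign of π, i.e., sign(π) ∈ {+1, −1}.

Orbit of 232 under x↦78x: [232, 91, 173, 198, 209, 236, 126]… (length divides ord_277(78)).
Cycle lengths of π_78 on ℤ/277ℤ: [276, 1]; 2 cycles in total.
2 cycles on 277: each ℓ→(−1)^(ℓ−1), product (−1)^275 = -1.

-1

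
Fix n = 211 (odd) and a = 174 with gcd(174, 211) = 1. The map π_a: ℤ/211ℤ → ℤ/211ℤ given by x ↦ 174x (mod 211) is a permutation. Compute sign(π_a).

Orbit of 33 under x↦174x: [33, 45, 23, 204, 48, 123, 91]… (length divides ord_211(174)).
Decompose π into cycles: lengths [210, 1] (2 cycles, including the fixed point 0).
Σ(ℓ_i−1) = 211−2 = 209; sign = (−1)^209 = -1.
Zolotarev: (174|211) = -1, matching the cycle-count sign.

-1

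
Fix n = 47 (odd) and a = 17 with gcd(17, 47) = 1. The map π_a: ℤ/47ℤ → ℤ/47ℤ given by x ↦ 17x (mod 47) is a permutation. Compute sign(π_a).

+1

Trace 12: π^k(12) = [12, 16, 37, 18, 24, 32, 27] for k=0..6.
The orbit structure of x ↦ 17x mod 47: 3 orbits of sizes [23, 23, 1].
With 3 cycles on 47 points, sign = (−1)^{47−3} = +1.
Check: (17/47) = +1 by Zolotarev.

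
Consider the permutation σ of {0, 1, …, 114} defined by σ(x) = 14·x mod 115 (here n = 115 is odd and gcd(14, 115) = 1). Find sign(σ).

Orbit of 14 under x↦14x: [14, 81, 99, 6, 84, 26, 19]… (length divides ord_115(14)).
8 cycles of lengths [22, 22, 22, 22, 22, 2, 2, 1].
8 cycles on 115: each ℓ→(−1)^(ℓ−1), product (−1)^107 = -1.

-1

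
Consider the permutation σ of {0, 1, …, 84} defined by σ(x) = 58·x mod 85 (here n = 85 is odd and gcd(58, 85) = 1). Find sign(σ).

+1

Trace 23: π^k(23) = [23, 59, 22, 1, 58, 49, 37] for k=0..6.
π_58 has 7 disjoint cycles with lengths [16, 16, 16, 16, 16, 4, 1] on {0,…,84}.
85 − 7 = 78 transpositions; sign(π) = (−1)^78 = +1.
Via Zolotarev, sign(π_{58}) = (58|85) = +1.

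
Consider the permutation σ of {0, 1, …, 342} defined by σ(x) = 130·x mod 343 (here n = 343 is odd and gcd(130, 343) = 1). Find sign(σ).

Start at x=23: 23 → 246 → 81 → 240 → 330 → 25 → 163 → … (one orbit).
Cycle lengths of π_130 on ℤ/343ℤ: [147, 147, 21, 21, 3, 3, 1]; 7 cycles in total.
7 cycles on 343: each ℓ→(−1)^(ℓ−1), product (−1)^336 = +1.
The Jacobi symbol (130|343) = +1 (Zolotarev) agrees.

+1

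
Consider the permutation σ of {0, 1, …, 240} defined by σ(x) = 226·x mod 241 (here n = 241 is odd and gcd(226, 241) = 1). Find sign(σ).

Trace 1: π^k(1) = [1, 226, 225, 240, 15, 16] for k=0..5.
Cycle type of π: 6×40 + 1; total 41 cycles.
With 41 cycles on 241 points, sign = (−1)^{241−41} = +1.

+1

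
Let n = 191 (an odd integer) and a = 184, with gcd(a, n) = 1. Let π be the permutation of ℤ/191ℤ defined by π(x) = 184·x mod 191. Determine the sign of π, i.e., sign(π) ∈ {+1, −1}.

Orbit of 49 under x↦184x: [49, 39, 109, 1, 184]… (length divides ord_191(184)).
Cycle type of π: 5×38 + 1; total 39 cycles.
191 − 39 = 152 transpositions; sign(π) = (−1)^152 = +1.
The Jacobi symbol (184|191) = +1 (Zolotarev) agrees.

+1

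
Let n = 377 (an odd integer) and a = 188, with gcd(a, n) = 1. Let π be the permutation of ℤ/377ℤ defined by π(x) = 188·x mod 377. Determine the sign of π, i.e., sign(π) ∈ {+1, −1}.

Trace 283: π^k(283) = [283, 47, 165, 106, 324, 215, 81] for k=0..6.
π_188 has 7 disjoint cycles with lengths [84, 84, 84, 84, 28, 12, 1] on {0,…,376}.
377 − 7 = 370 transpositions; sign(π) = (−1)^370 = +1.
(188|377)_J = +1 (Zolotarev's lemma cross-check).

+1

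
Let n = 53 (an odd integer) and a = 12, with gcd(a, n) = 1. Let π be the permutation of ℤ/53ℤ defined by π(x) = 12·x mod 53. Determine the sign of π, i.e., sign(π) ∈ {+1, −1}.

Trace 44: π^k(44) = [44, 51, 29, 30, 42, 27, 6] for k=0..6.
Cycle type of π: 52 + 1; total 2 cycles.
Σ(ℓ_i−1) = 53−2 = 51; sign = (−1)^51 = -1.

-1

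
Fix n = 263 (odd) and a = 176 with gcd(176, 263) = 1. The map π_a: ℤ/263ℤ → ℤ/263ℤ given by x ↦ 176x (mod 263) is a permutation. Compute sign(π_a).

Orbit of 43 under x↦176x: [43, 204, 136, 3, 2, 89, 147]… (length divides ord_263(176)).
π_176 has 3 disjoint cycles with lengths [131, 131, 1] on {0,…,262}.
With 3 cycles on 263 points, sign = (−1)^{263−3} = +1.

+1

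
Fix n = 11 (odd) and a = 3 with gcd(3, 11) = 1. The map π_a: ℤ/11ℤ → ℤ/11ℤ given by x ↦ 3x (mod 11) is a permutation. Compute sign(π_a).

+1

Orbit of 5 under x↦3x: [5, 4, 1, 3, 9]… (length divides ord_11(3)).
π_3 has 3 disjoint cycles with lengths [5, 5, 1] on {0,…,10}.
Σ(ℓ_i−1) = 11−3 = 8; sign = (−1)^8 = +1.
The Jacobi symbol (3|11) = +1 (Zolotarev) agrees.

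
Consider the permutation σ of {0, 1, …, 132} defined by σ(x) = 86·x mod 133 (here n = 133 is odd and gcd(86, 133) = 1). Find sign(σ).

-1

Start at x=74: 74 → 113 → 9 → 109 → 64 → 51 → 130 → … (one orbit).
Decompose π into cycles: lengths [18, 18, 18, 18, 18, 18, 18, 3, 3, 1] (10 cycles, including the fixed point 0).
n − c = 133 − 10 = 123; sign = (−1)^123 = -1.
The Jacobi symbol (86|133) = -1 (Zolotarev) agrees.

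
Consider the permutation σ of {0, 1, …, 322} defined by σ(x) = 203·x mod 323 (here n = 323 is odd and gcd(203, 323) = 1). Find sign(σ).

-1

Orbit of 33 under x↦203x: [33, 239, 67, 35, 322, 120, 135]… (length divides ord_323(203)).
Cycle lengths of π_203 on ℤ/323ℤ: [18, 18, 18, 18, 18, 18, 18, 18, 18, 18, 18, 18, 18, 18, 18, 18, 18, 2, 2, 2, 2, 2, 2, 2, 2, 1]; 26 cycles in total.
26 cycles on 323: each ℓ→(−1)^(ℓ−1), product (−1)^297 = -1.
(203|323)_J = -1 (Zolotarev's lemma cross-check).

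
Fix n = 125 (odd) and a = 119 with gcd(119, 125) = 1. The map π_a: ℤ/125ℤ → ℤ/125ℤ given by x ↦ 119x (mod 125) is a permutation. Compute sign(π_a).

Start at x=39: 39 → 16 → 29 → 76 → 44 → 111 → 84 → … (one orbit).
The orbit structure of x ↦ 119x mod 125: 7 orbits of sizes [50, 50, 10, 10, 2, 2, 1].
With 7 cycles on 125 points, sign = (−1)^{125−7} = +1.

+1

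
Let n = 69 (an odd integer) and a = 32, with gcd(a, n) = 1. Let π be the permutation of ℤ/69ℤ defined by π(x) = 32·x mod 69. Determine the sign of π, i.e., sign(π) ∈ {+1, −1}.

-1

Start at x=8: 8 → 49 → 50 → 13 → 2 → 64 → 47 → … (one orbit).
Decompose π into cycles: lengths [22, 22, 11, 11, 2, 1] (6 cycles, including the fixed point 0).
sign(π) = (−1)^{n − #cycles} = (−1)^{69−6} = (−1)^63 = -1.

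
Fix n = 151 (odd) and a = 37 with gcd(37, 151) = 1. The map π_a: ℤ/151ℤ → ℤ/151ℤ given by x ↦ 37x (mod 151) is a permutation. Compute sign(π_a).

Trace 43: π^k(43) = [43, 81, 128, 55, 72, 97, 116] for k=0..6.
Cycle lengths of π_37 on ℤ/151ℤ: [75, 75, 1]; 3 cycles in total.
3 cycles on 151: each ℓ→(−1)^(ℓ−1), product (−1)^148 = +1.
Zolotarev: (37|151) = +1, matching the cycle-count sign.

+1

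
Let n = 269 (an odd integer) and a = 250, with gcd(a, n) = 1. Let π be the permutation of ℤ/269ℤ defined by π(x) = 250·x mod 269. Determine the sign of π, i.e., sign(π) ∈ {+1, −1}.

-1

Orbit of 254 under x↦250x: [254, 16, 234, 127, 8, 117, 198]… (length divides ord_269(250)).
Cycle lengths of π_250 on ℤ/269ℤ: [268, 1]; 2 cycles in total.
With 2 cycles on 269 points, sign = (−1)^{269−2} = -1.
The Jacobi symbol (250|269) = -1 (Zolotarev) agrees.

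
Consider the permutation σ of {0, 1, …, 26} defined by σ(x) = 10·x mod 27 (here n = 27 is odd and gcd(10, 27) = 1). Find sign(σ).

+1

Start at x=1: 1 → 10 → 19 → 1 (one orbit).
15 cycles of lengths [3, 3, 3, 3, 3, 3, 1, 1, 1, 1, 1, 1, 1, 1, 1].
With 15 cycles on 27 points, sign = (−1)^{27−15} = +1.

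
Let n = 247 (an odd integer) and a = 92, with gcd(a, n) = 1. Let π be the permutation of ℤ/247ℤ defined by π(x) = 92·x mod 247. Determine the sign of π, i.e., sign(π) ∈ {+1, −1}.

+1

Orbit of 157 under x↦92x: [157, 118, 235, 131, 196, 1, 92]… (length divides ord_247(92)).
The orbit structure of x ↦ 92x mod 247: 39 orbits of sizes [9, 9, 9, 9, 9, 9, 9, 9, 9, 9, 9, 9, 9, 9, 9, 9, 9, 9, 9, 9, 9, 9, 9, 9, 9, 9, 1, 1, 1, 1, 1, 1, 1, 1, 1, 1, 1, 1, 1].
247 − 39 = 208 transpositions; sign(π) = (−1)^208 = +1.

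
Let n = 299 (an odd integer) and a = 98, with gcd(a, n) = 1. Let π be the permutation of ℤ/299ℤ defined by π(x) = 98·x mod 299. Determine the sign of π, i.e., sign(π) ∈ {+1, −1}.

Start at x=133: 133 → 177 → 4 → 93 → 144 → 59 → 101 → … (one orbit).
Cycle lengths of π_98 on ℤ/299ℤ: [132, 132, 12, 11, 11, 1]; 6 cycles in total.
299 − 6 = 293 transpositions; sign(π) = (−1)^293 = -1.
Zolotarev: (98|299) = -1, matching the cycle-count sign.

-1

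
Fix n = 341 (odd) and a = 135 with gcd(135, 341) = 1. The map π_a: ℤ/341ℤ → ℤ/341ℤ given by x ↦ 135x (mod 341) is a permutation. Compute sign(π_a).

-1

Start at x=113: 113 → 251 → 126 → 301 → 56 → 58 → 328 → … (one orbit).
π_135 has 14 disjoint cycles with lengths [30, 30, 30, 30, 30, 30, 30, 30, 30, 30, 30, 5, 5, 1] on {0,…,340}.
Σ(ℓ_i−1) = 341−14 = 327; sign = (−1)^327 = -1.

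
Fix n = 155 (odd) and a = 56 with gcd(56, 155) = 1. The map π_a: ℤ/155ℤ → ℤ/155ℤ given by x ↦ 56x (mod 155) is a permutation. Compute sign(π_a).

+1

Trace 56: π^k(56) = [56, 36, 1] for k=0..2.
Decompose π into cycles: lengths [3, 3, 3, 3, 3, 3, 3, 3, 3, 3, 3, 3, 3, 3, 3, 3, 3, 3, 3, 3, 3, 3, 3, 3, 3, 3, 3, 3, 3, 3, 3, 3, 3, 3, 3, 3, 3, 3, 3, 3, 3, 3, 3, 3, 3, 3, 3, 3, 3, 3, 1, 1, 1, 1, 1] (55 cycles, including the fixed point 0).
155 − 55 = 100 transpositions; sign(π) = (−1)^100 = +1.
Zolotarev: (56|155) = +1, matching the cycle-count sign.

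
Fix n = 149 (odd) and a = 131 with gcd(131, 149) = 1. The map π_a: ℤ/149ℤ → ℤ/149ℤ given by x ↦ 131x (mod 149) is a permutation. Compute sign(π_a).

-1

Orbit of 86 under x↦131x: [86, 91, 1, 131, 26, 128, 80]… (length divides ord_149(131)).
Decompose π into cycles: lengths [148, 1] (2 cycles, including the fixed point 0).
149 − 2 = 147 transpositions; sign(π) = (−1)^147 = -1.
The Jacobi symbol (131|149) = -1 (Zolotarev) agrees.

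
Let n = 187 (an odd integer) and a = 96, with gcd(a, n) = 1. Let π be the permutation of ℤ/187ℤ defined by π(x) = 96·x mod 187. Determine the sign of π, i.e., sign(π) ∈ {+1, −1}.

Trace 144: π^k(144) = [144, 173, 152, 6, 15, 131, 47] for k=0..6.
Decompose π into cycles: lengths [80, 80, 16, 10, 1] (5 cycles, including the fixed point 0).
n − c = 187 − 5 = 182; sign = (−1)^182 = +1.
Check: (96/187) = +1 by Zolotarev.

+1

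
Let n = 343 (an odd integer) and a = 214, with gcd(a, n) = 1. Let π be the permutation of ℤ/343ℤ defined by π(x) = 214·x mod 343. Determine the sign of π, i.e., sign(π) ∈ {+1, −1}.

+1

Orbit of 30 under x↦214x: [30, 246, 165, 324, 50, 67, 275]… (length divides ord_343(214)).
Cycle lengths of π_214 on ℤ/343ℤ: [21, 21, 21, 21, 21, 21, 21, 21, 21, 21, 21, 21, 21, 21, 3, 3, 3, 3, 3, 3, 3, 3, 3, 3, 3, 3, 3, 3, 3, 3, 1]; 31 cycles in total.
With 31 cycles on 343 points, sign = (−1)^{343−31} = +1.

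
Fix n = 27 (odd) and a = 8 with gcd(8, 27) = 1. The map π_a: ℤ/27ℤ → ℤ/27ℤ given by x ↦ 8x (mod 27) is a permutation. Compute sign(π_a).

Trace 1: π^k(1) = [1, 8, 10, 26, 19, 17] for k=0..5.
π_8 has 8 disjoint cycles with lengths [6, 6, 6, 2, 2, 2, 2, 1] on {0,…,26}.
27 − 8 = 19 transpositions; sign(π) = (−1)^19 = -1.

-1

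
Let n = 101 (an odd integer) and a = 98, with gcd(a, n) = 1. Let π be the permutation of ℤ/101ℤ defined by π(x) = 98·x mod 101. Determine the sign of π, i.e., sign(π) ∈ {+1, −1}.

-1

Start at x=54: 54 → 40 → 82 → 57 → 31 → 8 → 77 → … (one orbit).
Cycle type of π: 100 + 1; total 2 cycles.
n − c = 101 − 2 = 99; sign = (−1)^99 = -1.
(98|101)_J = -1 (Zolotarev's lemma cross-check).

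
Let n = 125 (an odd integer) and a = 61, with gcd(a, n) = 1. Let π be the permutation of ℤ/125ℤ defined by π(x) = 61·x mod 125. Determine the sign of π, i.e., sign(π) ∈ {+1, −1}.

+1

Start at x=1: 1 → 61 → 96 → 106 → 91 → 51 → 111 → … (one orbit).
Decompose π into cycles: lengths [25, 25, 25, 25, 5, 5, 5, 5, 1, 1, 1, 1, 1] (13 cycles, including the fixed point 0).
125 − 13 = 112 transpositions; sign(π) = (−1)^112 = +1.
Check: (61/125) = +1 by Zolotarev.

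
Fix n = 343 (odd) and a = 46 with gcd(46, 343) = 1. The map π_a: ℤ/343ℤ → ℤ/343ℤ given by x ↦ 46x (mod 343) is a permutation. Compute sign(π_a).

+1

Start at x=190: 190 → 165 → 44 → 309 → 151 → 86 → 183 → … (one orbit).
Decompose π into cycles: lengths [147, 147, 21, 21, 3, 3, 1] (7 cycles, including the fixed point 0).
n − c = 343 − 7 = 336; sign = (−1)^336 = +1.
Zolotarev: (46|343) = +1, matching the cycle-count sign.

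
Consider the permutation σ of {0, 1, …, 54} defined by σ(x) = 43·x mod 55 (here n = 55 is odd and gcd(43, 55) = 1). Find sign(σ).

Trace 34: π^k(34) = [34, 32, 1, 43] for k=0..3.
Cycle type of π: 4×11 + 2×5 + 1; total 17 cycles.
55 − 17 = 38 transpositions; sign(π) = (−1)^38 = +1.
(43|55)_J = +1 (Zolotarev's lemma cross-check).

+1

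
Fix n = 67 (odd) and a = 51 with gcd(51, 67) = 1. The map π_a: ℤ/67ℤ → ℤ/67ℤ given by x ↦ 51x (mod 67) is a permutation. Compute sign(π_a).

-1

Trace 40: π^k(40) = [40, 30, 56, 42, 65, 32, 24] for k=0..6.
Cycle lengths of π_51 on ℤ/67ℤ: [66, 1]; 2 cycles in total.
sign(π) = (−1)^{n − #cycles} = (−1)^{67−2} = (−1)^65 = -1.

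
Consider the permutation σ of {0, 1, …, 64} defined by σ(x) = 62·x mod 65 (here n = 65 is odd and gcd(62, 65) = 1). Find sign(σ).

Start at x=12: 12 → 29 → 43 → 1 → 62 → 9 → 38 → … (one orbit).
8 cycles of lengths [12, 12, 12, 12, 6, 6, 4, 1].
n − c = 65 − 8 = 57; sign = (−1)^57 = -1.
Check: (62/65) = -1 by Zolotarev.

-1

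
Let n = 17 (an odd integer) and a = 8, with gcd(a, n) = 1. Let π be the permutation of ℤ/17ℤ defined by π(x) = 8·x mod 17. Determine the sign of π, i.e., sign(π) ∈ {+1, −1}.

+1

Start at x=2: 2 → 16 → 9 → 4 → 15 → 1 → 8 → … (one orbit).
Cycle type of π: 8×2 + 1; total 3 cycles.
17 − 3 = 14 transpositions; sign(π) = (−1)^14 = +1.
Via Zolotarev, sign(π_{8}) = (8|17) = +1.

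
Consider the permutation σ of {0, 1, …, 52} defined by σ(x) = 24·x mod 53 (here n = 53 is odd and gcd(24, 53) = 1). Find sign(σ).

+1

Orbit of 1 under x↦24x: [1, 24, 46, 44, 49, 10, 28]… (length divides ord_53(24)).
Decompose π into cycles: lengths [13, 13, 13, 13, 1] (5 cycles, including the fixed point 0).
n − c = 53 − 5 = 48; sign = (−1)^48 = +1.
(24|53)_J = +1 (Zolotarev's lemma cross-check).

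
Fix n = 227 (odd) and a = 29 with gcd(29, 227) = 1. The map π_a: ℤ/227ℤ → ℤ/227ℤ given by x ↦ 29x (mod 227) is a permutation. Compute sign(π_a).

+1

Trace 79: π^k(79) = [79, 21, 155, 182, 57, 64, 40] for k=0..6.
Decompose π into cycles: lengths [113, 113, 1] (3 cycles, including the fixed point 0).
sign(π) = (−1)^{n − #cycles} = (−1)^{227−3} = (−1)^224 = +1.
Zolotarev: (29|227) = +1, matching the cycle-count sign.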